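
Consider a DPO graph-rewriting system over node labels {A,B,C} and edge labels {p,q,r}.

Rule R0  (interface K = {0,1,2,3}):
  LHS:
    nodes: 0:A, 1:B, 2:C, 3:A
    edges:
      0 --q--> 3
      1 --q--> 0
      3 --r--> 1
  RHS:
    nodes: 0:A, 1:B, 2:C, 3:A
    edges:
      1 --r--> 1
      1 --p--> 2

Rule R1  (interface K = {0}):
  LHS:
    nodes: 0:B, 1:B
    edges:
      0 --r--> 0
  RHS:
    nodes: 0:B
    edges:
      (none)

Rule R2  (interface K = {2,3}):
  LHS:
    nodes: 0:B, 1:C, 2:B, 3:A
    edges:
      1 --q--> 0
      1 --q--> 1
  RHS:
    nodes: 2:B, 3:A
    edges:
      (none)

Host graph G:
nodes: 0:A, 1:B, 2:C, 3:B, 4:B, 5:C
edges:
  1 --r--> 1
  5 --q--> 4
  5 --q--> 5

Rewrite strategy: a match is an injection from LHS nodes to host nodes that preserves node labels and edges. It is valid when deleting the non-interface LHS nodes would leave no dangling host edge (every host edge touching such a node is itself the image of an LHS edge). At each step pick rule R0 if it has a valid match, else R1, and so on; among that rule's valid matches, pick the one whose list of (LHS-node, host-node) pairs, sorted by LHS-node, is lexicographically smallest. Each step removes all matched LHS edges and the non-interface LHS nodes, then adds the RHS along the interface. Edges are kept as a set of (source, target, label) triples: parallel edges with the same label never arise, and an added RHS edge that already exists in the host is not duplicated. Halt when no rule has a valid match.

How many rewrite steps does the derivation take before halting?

[0] host  ⇒  6 nodes, 3 edges  {1-r->1 5-q->4 5-q->5}
[1] R1 @ {0↦1, 1↦3}  ⇒  5 nodes, 2 edges  {5-q->4 5-q->5}
[2] R2 @ {0↦4, 1↦5, 2↦1, 3↦0}  ⇒  3 nodes, 0 edges  {∅}
halt: no rule applies after step 2

Answer: 2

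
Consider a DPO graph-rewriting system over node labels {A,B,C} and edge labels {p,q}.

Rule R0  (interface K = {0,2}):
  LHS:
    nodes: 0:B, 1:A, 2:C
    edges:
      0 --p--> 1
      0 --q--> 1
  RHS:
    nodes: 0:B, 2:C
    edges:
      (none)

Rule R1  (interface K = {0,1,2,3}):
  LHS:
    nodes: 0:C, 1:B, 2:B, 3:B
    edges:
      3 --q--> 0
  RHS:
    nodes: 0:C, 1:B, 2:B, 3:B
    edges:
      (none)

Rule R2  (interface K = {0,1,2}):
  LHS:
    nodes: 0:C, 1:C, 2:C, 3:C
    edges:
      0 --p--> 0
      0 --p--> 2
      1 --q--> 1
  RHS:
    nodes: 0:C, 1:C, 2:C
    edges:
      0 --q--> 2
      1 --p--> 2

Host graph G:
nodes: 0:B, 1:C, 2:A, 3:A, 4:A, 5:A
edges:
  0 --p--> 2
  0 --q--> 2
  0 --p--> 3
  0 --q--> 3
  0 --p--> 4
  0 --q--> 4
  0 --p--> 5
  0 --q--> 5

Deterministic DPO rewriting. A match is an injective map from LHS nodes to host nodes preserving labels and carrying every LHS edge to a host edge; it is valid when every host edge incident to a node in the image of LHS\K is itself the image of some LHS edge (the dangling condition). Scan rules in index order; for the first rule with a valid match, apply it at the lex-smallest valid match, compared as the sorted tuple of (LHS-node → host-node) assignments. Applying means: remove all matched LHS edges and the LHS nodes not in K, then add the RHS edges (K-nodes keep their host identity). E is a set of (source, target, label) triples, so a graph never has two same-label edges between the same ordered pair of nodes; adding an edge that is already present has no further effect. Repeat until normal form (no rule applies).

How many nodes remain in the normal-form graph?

Answer: 2

Rewrite trace:
[0] host  ⇒  6 nodes, 8 edges  {0-p->2 0-q->2 0-p->3 0-q->3 0-p->4 0-q->4 0-p->5 0-q->5}
[1] R0 @ {0↦0, 1↦2, 2↦1}  ⇒  5 nodes, 6 edges  {0-p->3 0-q->3 0-p->4 0-q->4 0-p->5 0-q->5}
[2] R0 @ {0↦0, 1↦3, 2↦1}  ⇒  4 nodes, 4 edges  {0-p->4 0-q->4 0-p->5 0-q->5}
[3] R0 @ {0↦0, 1↦4, 2↦1}  ⇒  3 nodes, 2 edges  {0-p->5 0-q->5}
[4] R0 @ {0↦0, 1↦5, 2↦1}  ⇒  2 nodes, 0 edges  {∅}
final graph: no rule applies after step 4
NF nodes: {0:B, 1:C}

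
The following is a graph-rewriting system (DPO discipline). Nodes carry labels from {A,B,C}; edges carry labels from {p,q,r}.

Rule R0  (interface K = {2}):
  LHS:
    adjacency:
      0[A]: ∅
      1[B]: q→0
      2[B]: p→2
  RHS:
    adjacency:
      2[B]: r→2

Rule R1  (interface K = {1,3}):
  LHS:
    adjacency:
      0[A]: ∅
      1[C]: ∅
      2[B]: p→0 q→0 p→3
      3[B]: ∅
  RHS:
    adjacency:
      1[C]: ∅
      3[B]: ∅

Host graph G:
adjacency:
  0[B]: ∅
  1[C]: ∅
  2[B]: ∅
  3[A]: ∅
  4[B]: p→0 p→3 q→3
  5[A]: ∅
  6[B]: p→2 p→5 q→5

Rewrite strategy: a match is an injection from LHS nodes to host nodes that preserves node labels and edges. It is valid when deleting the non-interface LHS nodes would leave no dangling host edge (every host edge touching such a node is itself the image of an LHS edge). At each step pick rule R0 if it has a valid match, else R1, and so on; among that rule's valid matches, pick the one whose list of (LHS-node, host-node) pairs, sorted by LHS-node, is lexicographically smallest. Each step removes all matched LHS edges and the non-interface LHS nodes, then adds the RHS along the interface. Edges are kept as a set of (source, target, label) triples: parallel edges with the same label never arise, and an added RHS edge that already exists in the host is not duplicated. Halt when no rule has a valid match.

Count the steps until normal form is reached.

Answer: 2

Derivation:
start.  V:7 E:6  edges: 4-p->0 4-p->3 4-q->3 6-p->2 6-p->5 6-q->5
1. fire R1 via {0↦3, 1↦1, 2↦4, 3↦0}  →  V:5 E:3  edges: 6-p->2 6-p->5 6-q->5
2. fire R1 via {0↦5, 1↦1, 2↦6, 3↦2}  →  V:3 E:0  edges: ∅
halt: no rule applies after step 2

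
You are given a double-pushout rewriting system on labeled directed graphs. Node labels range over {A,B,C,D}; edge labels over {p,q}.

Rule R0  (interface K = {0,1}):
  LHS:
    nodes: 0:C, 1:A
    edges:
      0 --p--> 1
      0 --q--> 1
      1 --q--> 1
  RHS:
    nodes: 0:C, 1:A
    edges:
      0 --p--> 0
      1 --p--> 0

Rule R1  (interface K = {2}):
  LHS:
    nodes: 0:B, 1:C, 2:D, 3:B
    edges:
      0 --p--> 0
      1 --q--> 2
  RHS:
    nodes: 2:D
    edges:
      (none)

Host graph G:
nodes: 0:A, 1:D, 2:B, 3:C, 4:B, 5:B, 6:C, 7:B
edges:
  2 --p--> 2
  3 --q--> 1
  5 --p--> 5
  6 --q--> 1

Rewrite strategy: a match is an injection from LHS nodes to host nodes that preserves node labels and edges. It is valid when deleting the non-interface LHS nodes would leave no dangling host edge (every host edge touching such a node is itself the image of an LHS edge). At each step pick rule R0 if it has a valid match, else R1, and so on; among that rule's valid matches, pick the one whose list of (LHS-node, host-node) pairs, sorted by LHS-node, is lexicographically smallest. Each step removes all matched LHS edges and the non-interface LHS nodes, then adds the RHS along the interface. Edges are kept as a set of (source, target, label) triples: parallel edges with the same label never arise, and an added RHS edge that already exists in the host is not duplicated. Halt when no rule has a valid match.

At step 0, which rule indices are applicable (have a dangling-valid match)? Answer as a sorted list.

R0: no valid match — LHS pattern not found
R1: 8 valid matches — {0↦2, 1↦3, 2↦1, 3↦4}, {0↦2, 1↦3, 2↦1, 3↦7}, {0↦2, 1↦6, 2↦1, 3↦4} (+5 more)

Answer: [R1]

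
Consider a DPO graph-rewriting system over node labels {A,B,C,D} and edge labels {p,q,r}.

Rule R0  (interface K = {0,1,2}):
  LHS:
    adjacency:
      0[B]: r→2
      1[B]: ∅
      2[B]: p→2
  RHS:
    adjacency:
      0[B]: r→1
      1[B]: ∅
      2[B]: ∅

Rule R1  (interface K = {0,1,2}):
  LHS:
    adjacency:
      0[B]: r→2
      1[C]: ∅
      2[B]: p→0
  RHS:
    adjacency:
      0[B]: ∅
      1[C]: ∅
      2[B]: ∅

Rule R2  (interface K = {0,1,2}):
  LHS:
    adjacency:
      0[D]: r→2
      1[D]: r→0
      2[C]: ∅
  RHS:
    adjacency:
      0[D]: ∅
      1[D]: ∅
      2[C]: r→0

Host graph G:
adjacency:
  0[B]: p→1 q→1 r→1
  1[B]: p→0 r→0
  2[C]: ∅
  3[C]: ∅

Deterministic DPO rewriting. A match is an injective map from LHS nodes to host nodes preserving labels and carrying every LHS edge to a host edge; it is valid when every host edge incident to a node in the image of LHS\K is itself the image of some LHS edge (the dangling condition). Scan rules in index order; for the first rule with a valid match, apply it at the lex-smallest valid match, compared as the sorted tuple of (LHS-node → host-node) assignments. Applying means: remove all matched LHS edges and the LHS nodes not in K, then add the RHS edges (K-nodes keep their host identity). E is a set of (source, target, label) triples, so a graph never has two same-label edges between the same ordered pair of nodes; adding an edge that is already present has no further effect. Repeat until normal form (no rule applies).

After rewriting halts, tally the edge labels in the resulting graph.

[0] host  ⇒  4 nodes, 5 edges  {0-p->1 0-q->1 0-r->1 1-p->0 1-r->0}
[1] R1 @ {0↦0, 1↦2, 2↦1}  ⇒  4 nodes, 3 edges  {0-p->1 0-q->1 1-r->0}
[2] R1 @ {0↦1, 1↦2, 2↦0}  ⇒  4 nodes, 1 edges  {0-q->1}
halt: no rule applies after step 2
NF edges: [(0, 1, 'q')]

Answer: q:1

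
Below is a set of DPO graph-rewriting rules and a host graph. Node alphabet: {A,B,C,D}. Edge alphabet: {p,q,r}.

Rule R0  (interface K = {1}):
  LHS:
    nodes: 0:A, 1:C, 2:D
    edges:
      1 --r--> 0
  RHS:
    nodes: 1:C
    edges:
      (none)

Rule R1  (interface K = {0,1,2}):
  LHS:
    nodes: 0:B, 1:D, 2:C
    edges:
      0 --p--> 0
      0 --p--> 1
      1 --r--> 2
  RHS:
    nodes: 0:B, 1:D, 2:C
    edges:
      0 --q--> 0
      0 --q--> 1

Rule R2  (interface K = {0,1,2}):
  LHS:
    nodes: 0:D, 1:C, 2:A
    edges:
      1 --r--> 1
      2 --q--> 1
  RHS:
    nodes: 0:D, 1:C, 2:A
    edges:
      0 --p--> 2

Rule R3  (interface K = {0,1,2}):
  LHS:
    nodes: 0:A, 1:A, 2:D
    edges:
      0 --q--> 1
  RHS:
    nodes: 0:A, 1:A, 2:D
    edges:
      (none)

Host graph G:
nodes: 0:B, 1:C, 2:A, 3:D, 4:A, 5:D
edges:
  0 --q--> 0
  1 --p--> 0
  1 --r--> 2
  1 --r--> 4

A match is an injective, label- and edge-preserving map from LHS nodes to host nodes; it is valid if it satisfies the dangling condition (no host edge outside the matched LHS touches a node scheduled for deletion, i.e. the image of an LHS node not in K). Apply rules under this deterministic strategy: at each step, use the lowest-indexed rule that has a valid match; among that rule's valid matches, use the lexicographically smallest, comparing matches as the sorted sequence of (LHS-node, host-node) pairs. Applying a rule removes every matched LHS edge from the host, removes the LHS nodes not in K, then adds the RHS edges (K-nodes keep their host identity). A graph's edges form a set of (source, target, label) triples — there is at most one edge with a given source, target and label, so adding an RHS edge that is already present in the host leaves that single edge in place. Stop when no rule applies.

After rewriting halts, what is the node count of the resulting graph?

Answer: 2

Rewrite trace:
[0] host  ⇒  6 nodes, 4 edges  {0-q->0 1-p->0 1-r->2 1-r->4}
[1] R0 @ {0↦2, 1↦1, 2↦3}  ⇒  4 nodes, 3 edges  {0-q->0 1-p->0 1-r->4}
[2] R0 @ {0↦4, 1↦1, 2↦5}  ⇒  2 nodes, 2 edges  {0-q->0 1-p->0}
normal form: no rule applies after step 2
NF nodes: {0:B, 1:C}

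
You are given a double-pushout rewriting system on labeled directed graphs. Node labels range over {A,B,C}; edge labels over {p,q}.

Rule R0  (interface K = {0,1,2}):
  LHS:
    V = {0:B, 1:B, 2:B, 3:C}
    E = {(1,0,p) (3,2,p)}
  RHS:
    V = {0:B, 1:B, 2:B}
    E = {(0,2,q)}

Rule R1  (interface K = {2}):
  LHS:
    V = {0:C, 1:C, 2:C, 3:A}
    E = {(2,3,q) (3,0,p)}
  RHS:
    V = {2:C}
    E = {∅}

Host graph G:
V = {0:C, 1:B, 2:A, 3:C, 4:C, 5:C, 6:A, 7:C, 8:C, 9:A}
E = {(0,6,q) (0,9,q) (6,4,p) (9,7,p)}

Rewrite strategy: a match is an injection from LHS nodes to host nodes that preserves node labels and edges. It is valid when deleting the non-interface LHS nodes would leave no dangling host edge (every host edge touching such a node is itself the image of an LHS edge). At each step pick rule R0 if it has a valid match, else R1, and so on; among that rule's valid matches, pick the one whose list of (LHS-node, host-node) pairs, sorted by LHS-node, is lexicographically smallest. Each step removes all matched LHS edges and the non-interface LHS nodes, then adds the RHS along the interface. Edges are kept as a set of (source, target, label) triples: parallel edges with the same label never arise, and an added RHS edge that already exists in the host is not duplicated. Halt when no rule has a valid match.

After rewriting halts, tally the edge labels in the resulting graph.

[0] host  ⇒  10 nodes, 4 edges  {0-q->6 0-q->9 6-p->4 9-p->7}
[1] R1 @ {0↦4, 1↦3, 2↦0, 3↦6}  ⇒  7 nodes, 2 edges  {0-q->9 9-p->7}
[2] R1 @ {0↦7, 1↦5, 2↦0, 3↦9}  ⇒  4 nodes, 0 edges  {∅}
normal form: no rule applies after step 2
NF edges: []

Answer: (no edges)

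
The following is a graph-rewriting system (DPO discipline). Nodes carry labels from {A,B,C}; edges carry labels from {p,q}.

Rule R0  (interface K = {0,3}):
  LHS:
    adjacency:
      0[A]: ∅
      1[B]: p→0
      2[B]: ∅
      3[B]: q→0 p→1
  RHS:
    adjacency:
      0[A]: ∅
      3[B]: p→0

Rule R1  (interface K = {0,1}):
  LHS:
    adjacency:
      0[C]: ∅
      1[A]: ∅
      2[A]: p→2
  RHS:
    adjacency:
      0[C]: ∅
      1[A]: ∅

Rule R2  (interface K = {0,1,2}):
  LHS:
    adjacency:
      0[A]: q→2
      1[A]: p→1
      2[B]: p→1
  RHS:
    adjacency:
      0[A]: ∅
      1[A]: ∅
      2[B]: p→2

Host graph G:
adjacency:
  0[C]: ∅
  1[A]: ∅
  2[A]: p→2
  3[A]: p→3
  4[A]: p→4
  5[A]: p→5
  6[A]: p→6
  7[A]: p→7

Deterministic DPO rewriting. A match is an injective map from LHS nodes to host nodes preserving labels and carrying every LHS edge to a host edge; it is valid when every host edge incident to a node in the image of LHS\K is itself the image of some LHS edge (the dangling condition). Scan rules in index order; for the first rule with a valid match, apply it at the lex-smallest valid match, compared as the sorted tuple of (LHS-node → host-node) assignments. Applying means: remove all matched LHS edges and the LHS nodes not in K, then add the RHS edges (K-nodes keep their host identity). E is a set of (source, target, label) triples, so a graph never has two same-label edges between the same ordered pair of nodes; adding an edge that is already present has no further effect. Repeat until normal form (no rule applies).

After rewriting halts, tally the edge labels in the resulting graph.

initial: |V|=8 |E|=6  E = 2-p->2 3-p->3 4-p->4 5-p->5 6-p->6 7-p->7
step 1: apply R1 at {0↦0, 1↦1, 2↦2}  → |V|=7 |E|=5  E = 3-p->3 4-p->4 5-p->5 6-p->6 7-p->7
step 2: apply R1 at {0↦0, 1↦1, 2↦3}  → |V|=6 |E|=4  E = 4-p->4 5-p->5 6-p->6 7-p->7
step 3: apply R1 at {0↦0, 1↦1, 2↦4}  → |V|=5 |E|=3  E = 5-p->5 6-p->6 7-p->7
step 4: apply R1 at {0↦0, 1↦1, 2↦5}  → |V|=4 |E|=2  E = 6-p->6 7-p->7
step 5: apply R1 at {0↦0, 1↦1, 2↦6}  → |V|=3 |E|=1  E = 7-p->7
step 6: apply R1 at {0↦0, 1↦1, 2↦7}  → |V|=2 |E|=0  E = ∅
normal form: no rule applies after step 6
NF edges: []

Answer: (no edges)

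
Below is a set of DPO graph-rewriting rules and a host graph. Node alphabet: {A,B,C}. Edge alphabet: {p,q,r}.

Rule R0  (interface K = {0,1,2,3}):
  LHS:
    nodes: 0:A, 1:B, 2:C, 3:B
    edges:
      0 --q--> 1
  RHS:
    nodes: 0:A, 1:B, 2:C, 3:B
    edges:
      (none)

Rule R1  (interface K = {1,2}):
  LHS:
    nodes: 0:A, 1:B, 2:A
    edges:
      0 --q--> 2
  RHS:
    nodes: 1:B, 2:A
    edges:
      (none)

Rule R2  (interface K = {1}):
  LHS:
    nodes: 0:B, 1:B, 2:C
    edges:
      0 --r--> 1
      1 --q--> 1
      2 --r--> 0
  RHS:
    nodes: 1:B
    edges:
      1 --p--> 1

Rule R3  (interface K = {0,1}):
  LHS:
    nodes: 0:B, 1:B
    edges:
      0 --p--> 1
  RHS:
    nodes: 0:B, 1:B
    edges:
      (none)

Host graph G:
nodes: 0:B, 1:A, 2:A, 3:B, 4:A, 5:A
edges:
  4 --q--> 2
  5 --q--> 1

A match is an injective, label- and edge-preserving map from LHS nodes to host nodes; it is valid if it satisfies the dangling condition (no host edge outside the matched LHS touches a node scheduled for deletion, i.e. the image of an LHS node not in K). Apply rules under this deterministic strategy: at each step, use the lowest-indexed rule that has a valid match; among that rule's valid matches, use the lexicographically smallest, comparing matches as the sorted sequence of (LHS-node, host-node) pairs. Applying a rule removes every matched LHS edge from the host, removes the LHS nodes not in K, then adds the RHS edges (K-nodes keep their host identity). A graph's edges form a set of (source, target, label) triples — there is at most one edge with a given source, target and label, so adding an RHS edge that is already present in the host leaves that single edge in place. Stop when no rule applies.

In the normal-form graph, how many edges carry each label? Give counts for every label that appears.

start.  V:6 E:2  edges: 4-q->2 5-q->1
1. fire R1 via {0↦4, 1↦0, 2↦2}  →  V:5 E:1  edges: 5-q->1
2. fire R1 via {0↦5, 1↦0, 2↦1}  →  V:4 E:0  edges: ∅
final graph: no rule applies after step 2
NF edges: []

Answer: (no edges)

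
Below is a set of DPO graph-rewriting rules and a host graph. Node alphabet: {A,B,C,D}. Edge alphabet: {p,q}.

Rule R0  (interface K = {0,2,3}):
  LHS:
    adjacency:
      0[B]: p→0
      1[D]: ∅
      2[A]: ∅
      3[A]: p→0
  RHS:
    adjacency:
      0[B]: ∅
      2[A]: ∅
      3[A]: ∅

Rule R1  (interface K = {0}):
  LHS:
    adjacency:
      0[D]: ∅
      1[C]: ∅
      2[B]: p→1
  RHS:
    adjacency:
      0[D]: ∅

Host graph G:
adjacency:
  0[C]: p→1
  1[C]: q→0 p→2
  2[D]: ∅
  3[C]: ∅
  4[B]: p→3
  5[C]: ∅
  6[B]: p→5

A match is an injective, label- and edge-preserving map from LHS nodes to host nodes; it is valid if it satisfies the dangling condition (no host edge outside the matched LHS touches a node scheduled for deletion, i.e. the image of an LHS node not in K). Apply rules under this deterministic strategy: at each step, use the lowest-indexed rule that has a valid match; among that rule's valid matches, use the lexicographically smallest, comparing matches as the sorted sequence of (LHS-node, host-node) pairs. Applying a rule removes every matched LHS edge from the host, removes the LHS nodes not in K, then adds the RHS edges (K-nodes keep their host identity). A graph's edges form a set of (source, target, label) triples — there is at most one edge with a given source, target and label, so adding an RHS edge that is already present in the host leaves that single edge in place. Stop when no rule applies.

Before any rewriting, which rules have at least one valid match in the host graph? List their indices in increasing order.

Answer: [R1]

Rewrite trace:
R0: no valid match — LHS pattern not found
R1: 2 valid matches — {0↦2, 1↦3, 2↦4}, {0↦2, 1↦5, 2↦6}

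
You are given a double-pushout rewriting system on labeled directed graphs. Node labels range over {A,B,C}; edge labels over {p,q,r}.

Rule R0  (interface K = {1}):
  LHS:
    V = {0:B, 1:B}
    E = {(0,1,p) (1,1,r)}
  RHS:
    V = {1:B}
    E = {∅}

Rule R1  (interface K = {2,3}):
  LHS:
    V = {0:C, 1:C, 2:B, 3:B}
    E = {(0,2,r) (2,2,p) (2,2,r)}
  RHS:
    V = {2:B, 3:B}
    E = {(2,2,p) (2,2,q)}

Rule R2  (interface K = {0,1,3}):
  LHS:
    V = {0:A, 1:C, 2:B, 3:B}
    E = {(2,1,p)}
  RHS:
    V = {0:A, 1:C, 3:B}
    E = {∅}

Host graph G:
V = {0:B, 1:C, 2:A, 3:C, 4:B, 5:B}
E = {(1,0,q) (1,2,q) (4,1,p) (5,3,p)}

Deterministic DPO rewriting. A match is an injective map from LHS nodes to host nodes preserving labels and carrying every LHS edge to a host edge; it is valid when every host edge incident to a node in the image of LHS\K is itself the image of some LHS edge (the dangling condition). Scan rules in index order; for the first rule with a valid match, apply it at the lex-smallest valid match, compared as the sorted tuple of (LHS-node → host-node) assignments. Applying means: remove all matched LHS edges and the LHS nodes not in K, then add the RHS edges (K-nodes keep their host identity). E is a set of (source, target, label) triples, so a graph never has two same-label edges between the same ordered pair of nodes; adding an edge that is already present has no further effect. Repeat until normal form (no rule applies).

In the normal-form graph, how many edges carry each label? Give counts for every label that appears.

Answer: q:2

Derivation:
initial: |V|=6 |E|=4  E = 1-q->0 1-q->2 4-p->1 5-p->3
step 1: apply R2 at {0↦2, 1↦1, 2↦4, 3↦0}  → |V|=5 |E|=3  E = 1-q->0 1-q->2 5-p->3
step 2: apply R2 at {0↦2, 1↦3, 2↦5, 3↦0}  → |V|=4 |E|=2  E = 1-q->0 1-q->2
normal form: no rule applies after step 2
NF edges: [(1, 0, 'q'), (1, 2, 'q')]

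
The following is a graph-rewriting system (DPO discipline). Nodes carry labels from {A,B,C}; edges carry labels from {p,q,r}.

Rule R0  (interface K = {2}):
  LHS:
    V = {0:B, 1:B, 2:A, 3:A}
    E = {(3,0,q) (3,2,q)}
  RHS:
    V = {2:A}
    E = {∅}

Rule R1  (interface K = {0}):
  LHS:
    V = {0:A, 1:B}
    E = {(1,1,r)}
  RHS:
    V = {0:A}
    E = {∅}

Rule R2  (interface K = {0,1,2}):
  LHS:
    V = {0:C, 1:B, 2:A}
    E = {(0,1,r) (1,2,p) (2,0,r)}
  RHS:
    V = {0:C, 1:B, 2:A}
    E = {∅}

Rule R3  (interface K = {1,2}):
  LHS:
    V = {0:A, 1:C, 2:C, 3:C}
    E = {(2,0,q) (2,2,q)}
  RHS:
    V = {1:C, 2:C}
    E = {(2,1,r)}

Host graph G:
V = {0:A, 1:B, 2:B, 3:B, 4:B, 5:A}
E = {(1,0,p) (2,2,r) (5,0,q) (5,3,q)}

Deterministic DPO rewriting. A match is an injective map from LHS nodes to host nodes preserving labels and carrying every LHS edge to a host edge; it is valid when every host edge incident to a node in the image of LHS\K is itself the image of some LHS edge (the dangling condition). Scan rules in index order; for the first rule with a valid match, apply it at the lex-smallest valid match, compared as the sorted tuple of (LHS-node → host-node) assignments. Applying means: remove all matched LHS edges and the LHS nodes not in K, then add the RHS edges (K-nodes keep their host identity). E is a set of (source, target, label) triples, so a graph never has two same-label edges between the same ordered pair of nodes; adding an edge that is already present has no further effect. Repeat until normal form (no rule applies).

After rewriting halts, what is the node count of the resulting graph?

initial: |V|=6 |E|=4  E = 1-p->0 2-r->2 5-q->0 5-q->3
step 1: apply R0 at {0↦3, 1↦4, 2↦0, 3↦5}  → |V|=3 |E|=2  E = 1-p->0 2-r->2
step 2: apply R1 at {0↦0, 1↦2}  → |V|=2 |E|=1  E = 1-p->0
halt: no rule applies after step 2
NF nodes: {0:A, 1:B}

Answer: 2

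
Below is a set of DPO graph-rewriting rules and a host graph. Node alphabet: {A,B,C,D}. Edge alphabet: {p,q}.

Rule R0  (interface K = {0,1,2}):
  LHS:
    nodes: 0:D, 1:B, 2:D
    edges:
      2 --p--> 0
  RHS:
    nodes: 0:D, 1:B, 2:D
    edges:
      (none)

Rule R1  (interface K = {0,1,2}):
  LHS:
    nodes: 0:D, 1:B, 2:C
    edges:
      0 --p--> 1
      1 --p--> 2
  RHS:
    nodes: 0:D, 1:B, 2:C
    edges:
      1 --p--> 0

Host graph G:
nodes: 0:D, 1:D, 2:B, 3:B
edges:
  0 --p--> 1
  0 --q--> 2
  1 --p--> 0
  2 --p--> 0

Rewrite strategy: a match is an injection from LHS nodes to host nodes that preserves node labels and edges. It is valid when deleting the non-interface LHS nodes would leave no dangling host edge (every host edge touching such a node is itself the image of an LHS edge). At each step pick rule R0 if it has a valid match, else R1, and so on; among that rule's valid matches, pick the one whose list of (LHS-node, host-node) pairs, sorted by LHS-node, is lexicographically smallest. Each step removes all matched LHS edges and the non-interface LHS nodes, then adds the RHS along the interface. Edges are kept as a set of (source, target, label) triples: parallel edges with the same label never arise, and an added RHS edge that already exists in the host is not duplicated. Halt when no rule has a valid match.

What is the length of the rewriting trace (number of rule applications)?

initial: |V|=4 |E|=4  E = 0-p->1 0-q->2 1-p->0 2-p->0
step 1: apply R0 at {0↦0, 1↦2, 2↦1}  → |V|=4 |E|=3  E = 0-p->1 0-q->2 2-p->0
step 2: apply R0 at {0↦1, 1↦2, 2↦0}  → |V|=4 |E|=2  E = 0-q->2 2-p->0
normal form: no rule applies after step 2

Answer: 2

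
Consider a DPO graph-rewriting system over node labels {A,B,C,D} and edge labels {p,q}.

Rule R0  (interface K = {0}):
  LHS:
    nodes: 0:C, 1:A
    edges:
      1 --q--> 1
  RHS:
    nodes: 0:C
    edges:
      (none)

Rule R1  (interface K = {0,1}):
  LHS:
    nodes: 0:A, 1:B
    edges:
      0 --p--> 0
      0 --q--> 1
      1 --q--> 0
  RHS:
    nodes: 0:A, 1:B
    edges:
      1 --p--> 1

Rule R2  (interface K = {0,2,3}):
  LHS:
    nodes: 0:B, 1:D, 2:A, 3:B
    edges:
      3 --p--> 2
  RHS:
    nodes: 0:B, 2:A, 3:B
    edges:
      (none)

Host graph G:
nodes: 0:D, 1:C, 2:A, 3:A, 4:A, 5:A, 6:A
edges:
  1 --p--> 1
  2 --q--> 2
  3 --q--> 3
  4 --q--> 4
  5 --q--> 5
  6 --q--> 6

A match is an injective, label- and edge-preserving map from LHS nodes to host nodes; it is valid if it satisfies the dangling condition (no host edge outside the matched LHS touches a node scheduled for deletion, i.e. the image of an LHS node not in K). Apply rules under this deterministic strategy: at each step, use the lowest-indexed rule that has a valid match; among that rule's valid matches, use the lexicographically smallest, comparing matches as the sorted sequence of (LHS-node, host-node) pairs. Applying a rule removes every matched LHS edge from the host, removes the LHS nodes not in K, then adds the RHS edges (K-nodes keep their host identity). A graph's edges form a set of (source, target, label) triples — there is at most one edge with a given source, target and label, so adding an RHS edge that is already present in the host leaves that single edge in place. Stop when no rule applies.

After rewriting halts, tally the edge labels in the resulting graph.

initial: |V|=7 |E|=6  E = 1-p->1 2-q->2 3-q->3 4-q->4 5-q->5 6-q->6
step 1: apply R0 at {0↦1, 1↦2}  → |V|=6 |E|=5  E = 1-p->1 3-q->3 4-q->4 5-q->5 6-q->6
step 2: apply R0 at {0↦1, 1↦3}  → |V|=5 |E|=4  E = 1-p->1 4-q->4 5-q->5 6-q->6
step 3: apply R0 at {0↦1, 1↦4}  → |V|=4 |E|=3  E = 1-p->1 5-q->5 6-q->6
step 4: apply R0 at {0↦1, 1↦5}  → |V|=3 |E|=2  E = 1-p->1 6-q->6
step 5: apply R0 at {0↦1, 1↦6}  → |V|=2 |E|=1  E = 1-p->1
normal form: no rule applies after step 5
NF edges: [(1, 1, 'p')]

Answer: p:1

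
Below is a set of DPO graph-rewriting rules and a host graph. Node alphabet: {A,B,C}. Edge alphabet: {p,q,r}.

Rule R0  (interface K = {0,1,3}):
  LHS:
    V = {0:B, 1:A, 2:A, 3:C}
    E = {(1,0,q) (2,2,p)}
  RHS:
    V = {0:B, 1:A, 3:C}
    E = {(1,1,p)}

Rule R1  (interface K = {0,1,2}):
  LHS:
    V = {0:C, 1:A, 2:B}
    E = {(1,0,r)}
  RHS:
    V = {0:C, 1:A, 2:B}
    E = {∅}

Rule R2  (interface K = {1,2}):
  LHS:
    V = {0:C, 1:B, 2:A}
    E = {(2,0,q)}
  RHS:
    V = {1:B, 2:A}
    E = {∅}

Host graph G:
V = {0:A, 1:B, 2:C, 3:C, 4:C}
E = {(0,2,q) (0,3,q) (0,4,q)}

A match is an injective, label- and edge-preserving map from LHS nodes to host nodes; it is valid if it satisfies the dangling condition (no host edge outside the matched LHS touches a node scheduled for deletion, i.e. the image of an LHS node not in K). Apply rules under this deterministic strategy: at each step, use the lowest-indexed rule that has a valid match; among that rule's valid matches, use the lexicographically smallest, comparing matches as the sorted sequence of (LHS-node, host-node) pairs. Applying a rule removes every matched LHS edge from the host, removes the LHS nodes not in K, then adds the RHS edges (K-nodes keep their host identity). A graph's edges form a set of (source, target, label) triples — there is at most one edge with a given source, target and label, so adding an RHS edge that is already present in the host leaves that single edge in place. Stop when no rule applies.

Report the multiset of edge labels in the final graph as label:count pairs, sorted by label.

Answer: (no edges)

Derivation:
start.  V:5 E:3  edges: 0-q->2 0-q->3 0-q->4
1. fire R2 via {0↦2, 1↦1, 2↦0}  →  V:4 E:2  edges: 0-q->3 0-q->4
2. fire R2 via {0↦3, 1↦1, 2↦0}  →  V:3 E:1  edges: 0-q->4
3. fire R2 via {0↦4, 1↦1, 2↦0}  →  V:2 E:0  edges: ∅
halt: no rule applies after step 3
NF edges: []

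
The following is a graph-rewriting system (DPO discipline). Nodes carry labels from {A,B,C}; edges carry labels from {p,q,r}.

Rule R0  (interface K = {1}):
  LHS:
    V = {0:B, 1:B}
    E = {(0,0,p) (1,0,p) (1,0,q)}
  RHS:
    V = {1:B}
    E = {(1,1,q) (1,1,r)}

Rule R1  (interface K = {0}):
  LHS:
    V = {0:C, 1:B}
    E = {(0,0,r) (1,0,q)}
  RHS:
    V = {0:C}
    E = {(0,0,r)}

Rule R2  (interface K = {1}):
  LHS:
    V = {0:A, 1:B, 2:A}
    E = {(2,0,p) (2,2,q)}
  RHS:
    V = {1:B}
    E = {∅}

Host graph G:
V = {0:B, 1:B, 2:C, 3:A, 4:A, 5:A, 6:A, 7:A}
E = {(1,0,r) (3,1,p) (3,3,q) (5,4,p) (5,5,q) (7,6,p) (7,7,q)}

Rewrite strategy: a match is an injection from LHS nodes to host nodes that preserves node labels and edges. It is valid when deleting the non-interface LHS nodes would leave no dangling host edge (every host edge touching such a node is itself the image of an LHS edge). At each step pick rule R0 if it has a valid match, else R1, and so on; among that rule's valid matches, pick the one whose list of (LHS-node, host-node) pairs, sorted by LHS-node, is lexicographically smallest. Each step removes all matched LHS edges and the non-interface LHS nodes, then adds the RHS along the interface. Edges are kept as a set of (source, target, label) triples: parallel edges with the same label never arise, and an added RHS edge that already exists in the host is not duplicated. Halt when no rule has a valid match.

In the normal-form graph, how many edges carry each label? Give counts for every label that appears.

Answer: p:1 q:1 r:1

Steps:
initial: |V|=8 |E|=7  E = 1-r->0 3-p->1 3-q->3 5-p->4 5-q->5 7-p->6 7-q->7
step 1: apply R2 at {0↦4, 1↦0, 2↦5}  → |V|=6 |E|=5  E = 1-r->0 3-p->1 3-q->3 7-p->6 7-q->7
step 2: apply R2 at {0↦6, 1↦0, 2↦7}  → |V|=4 |E|=3  E = 1-r->0 3-p->1 3-q->3
halt: no rule applies after step 2
NF edges: [(1, 0, 'r'), (3, 1, 'p'), (3, 3, 'q')]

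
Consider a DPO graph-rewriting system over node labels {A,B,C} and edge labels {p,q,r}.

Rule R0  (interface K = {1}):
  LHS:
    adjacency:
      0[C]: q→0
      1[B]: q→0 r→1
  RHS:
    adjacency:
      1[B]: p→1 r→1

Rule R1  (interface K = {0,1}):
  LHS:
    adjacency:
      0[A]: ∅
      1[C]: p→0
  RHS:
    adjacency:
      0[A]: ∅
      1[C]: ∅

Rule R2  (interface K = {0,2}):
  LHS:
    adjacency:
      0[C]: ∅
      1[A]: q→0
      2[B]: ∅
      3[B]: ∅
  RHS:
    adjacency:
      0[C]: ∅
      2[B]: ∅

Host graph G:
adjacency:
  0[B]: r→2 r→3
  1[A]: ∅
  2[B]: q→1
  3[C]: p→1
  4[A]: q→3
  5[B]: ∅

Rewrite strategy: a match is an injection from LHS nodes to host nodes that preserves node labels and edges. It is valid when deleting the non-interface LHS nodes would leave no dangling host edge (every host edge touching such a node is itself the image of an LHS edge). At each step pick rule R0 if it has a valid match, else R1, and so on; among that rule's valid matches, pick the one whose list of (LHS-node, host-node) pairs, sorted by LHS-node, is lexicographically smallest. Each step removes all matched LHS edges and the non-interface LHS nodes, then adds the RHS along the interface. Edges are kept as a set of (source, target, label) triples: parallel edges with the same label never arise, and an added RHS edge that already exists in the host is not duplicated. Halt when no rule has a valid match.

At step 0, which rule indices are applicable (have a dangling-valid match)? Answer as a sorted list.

Answer: [R1,R2]

Steps:
R0: no valid match — LHS pattern not found
R1: 1 valid match — {0↦1, 1↦3}
R2: 2 valid matches — {0↦3, 1↦4, 2↦0, 3↦5}, {0↦3, 1↦4, 2↦2, 3↦5}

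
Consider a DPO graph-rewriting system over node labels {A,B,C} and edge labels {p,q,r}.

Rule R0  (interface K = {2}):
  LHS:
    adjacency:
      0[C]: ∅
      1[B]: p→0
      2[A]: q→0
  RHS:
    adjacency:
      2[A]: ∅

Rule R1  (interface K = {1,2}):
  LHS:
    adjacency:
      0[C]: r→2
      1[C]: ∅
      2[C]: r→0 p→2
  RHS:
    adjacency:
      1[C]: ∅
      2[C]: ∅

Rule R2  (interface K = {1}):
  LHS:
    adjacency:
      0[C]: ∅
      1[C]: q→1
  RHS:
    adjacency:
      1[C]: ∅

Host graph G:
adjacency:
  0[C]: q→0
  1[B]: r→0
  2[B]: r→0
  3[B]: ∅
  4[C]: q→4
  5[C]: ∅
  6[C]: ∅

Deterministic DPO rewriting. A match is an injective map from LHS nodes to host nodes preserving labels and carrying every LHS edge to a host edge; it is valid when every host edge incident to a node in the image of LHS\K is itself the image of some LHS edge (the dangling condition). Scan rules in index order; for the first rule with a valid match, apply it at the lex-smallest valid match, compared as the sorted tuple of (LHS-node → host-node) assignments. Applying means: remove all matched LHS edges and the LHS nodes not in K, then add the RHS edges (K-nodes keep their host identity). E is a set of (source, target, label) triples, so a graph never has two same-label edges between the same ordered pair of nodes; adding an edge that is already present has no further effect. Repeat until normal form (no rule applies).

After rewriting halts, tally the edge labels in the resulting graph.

Answer: r:2

Rewrite trace:
[0] host  ⇒  7 nodes, 4 edges  {0-q->0 1-r->0 2-r->0 4-q->4}
[1] R2 @ {0↦5, 1↦0}  ⇒  6 nodes, 3 edges  {1-r->0 2-r->0 4-q->4}
[2] R2 @ {0↦6, 1↦4}  ⇒  5 nodes, 2 edges  {1-r->0 2-r->0}
halt: no rule applies after step 2
NF edges: [(1, 0, 'r'), (2, 0, 'r')]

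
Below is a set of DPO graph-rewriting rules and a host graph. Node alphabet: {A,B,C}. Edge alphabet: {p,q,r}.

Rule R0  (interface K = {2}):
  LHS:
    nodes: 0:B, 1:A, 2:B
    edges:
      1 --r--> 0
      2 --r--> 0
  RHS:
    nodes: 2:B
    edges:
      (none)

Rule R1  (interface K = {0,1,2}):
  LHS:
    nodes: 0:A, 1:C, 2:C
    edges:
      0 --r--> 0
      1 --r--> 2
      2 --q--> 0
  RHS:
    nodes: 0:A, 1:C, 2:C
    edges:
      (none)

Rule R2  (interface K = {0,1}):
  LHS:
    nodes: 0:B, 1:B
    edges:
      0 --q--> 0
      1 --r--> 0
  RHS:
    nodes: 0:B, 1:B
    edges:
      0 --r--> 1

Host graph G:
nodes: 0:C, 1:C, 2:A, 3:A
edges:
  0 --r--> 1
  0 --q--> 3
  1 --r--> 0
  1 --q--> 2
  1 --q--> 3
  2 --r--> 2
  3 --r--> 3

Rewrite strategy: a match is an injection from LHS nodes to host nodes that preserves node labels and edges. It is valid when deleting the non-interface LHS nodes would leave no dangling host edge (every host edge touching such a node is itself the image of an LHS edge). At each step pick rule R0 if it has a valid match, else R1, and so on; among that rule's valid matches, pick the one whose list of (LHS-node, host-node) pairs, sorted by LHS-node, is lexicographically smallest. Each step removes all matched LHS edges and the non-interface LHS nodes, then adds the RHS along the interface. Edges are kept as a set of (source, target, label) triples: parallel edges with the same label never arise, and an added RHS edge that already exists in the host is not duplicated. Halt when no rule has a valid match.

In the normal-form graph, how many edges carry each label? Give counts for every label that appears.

Answer: q:1

Steps:
initial: |V|=4 |E|=7  E = 0-r->1 0-q->3 1-r->0 1-q->2 1-q->3 2-r->2 3-r->3
step 1: apply R1 at {0↦2, 1↦0, 2↦1}  → |V|=4 |E|=4  E = 0-q->3 1-r->0 1-q->3 3-r->3
step 2: apply R1 at {0↦3, 1↦1, 2↦0}  → |V|=4 |E|=1  E = 1-q->3
normal form: no rule applies after step 2
NF edges: [(1, 3, 'q')]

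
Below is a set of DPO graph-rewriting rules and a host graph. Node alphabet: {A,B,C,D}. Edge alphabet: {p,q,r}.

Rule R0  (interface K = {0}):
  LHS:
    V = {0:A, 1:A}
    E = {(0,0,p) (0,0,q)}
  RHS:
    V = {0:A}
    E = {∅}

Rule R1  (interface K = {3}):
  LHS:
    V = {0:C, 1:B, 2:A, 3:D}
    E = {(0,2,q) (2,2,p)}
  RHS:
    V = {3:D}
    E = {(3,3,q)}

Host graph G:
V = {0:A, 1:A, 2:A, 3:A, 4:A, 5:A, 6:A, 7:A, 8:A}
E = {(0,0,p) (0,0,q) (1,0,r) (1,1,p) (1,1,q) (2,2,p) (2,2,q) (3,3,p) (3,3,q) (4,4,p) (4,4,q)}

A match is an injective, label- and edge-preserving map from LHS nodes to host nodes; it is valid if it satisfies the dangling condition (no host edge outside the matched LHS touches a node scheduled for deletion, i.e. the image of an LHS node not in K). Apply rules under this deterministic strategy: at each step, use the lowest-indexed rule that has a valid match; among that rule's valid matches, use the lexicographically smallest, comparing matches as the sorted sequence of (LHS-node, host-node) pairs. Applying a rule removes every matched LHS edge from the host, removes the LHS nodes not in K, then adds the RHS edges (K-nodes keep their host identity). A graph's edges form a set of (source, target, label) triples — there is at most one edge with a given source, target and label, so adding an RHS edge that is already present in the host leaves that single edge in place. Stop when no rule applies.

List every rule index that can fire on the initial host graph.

R0: 20 valid matches — {0↦0, 1↦5}, {0↦0, 1↦6}, {0↦0, 1↦7} (+17 more)
R1: no valid match — LHS pattern not found

Answer: [R0]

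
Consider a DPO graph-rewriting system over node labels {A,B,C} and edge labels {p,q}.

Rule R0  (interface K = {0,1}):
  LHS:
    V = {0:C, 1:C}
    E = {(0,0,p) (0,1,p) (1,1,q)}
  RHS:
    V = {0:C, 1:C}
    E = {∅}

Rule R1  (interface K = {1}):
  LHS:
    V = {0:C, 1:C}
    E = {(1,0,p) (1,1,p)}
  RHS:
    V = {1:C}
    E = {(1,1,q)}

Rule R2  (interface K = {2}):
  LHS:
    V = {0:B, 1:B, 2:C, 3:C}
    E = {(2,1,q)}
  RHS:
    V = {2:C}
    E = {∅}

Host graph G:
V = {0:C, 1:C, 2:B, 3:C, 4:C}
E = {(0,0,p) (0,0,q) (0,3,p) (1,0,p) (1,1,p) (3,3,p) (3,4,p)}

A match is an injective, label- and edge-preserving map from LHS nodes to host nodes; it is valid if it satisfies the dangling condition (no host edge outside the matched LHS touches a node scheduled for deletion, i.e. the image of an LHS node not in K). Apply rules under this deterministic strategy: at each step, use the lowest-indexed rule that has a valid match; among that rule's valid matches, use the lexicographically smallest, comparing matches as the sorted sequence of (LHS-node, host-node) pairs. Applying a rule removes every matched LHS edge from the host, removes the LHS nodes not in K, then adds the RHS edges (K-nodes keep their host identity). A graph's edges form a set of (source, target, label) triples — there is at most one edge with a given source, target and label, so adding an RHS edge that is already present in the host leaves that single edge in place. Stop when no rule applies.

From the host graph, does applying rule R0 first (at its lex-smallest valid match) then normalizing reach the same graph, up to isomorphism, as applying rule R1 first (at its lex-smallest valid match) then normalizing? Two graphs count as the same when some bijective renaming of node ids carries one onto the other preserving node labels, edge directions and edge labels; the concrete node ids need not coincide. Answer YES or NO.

Answer: YES

Derivation:
branch R0-first: apply at {0↦1, 1↦0} → |E|=4, then 2 more step(s) → NF |V|=4 |E|=0 V={0:C, 1:C, 2:B, 3:C} E=∅
branch R1-first: apply at {0↦4, 1↦3} → |E|=6, then 2 more step(s) → NF |V|=4 |E|=0 V={0:C, 1:C, 2:B, 3:C} E=∅
graphs isomorphic (equal up to label-preserving node renaming)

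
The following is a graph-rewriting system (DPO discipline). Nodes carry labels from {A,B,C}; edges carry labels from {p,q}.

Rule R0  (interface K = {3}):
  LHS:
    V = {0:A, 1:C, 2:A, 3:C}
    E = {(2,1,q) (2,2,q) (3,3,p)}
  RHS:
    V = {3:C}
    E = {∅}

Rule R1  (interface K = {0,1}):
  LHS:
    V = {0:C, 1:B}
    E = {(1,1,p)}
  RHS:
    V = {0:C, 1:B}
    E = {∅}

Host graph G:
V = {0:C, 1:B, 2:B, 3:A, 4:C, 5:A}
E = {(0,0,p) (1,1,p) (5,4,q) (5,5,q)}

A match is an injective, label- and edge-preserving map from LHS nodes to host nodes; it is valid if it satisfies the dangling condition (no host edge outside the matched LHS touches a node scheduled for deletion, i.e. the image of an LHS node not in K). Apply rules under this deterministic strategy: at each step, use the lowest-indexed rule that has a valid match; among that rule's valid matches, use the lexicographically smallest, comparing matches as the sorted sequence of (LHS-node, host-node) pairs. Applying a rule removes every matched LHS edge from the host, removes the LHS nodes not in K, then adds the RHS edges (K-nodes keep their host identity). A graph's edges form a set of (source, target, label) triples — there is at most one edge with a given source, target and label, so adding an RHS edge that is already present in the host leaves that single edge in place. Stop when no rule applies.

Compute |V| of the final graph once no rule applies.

Answer: 3

Rewrite trace:
[0] host  ⇒  6 nodes, 4 edges  {0-p->0 1-p->1 5-q->4 5-q->5}
[1] R0 @ {0↦3, 1↦4, 2↦5, 3↦0}  ⇒  3 nodes, 1 edges  {1-p->1}
[2] R1 @ {0↦0, 1↦1}  ⇒  3 nodes, 0 edges  {∅}
final graph: no rule applies after step 2
NF nodes: {0:C, 1:B, 2:B}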